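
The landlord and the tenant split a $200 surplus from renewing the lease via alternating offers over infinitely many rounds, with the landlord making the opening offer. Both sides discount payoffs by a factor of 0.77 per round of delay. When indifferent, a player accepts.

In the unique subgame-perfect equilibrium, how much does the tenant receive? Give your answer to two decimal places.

87.01

Let x be the landlord's share when the landlord proposes and y be the tenant's share when the tenant proposes.
The tenant accepts iff offered ≥ 0.77·y, so x = 200 − 0.77y. Symmetrically y = 200 − 0.77x.
Substituting: x = 200 − 0.77(200 − 0.77x), giving x(1 − 0.77·0.77) = 200(1 − 0.77).
So x = 200 × 0.23 / 0.4071 ≈ 112.9944, and the tenant receives 200 − x ≈ 87.0056.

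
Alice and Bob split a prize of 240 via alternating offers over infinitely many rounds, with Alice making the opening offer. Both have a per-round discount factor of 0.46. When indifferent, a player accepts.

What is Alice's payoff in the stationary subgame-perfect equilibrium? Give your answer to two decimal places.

In a stationary SPE each proposer offers the other exactly their discounted continuation value.
If Alice keeps x when proposing and Bob keeps y when proposing, then x = 240 − 0.46y and y = 240 − 0.46x.
Solving: x = 240(1 − 0.46) / (1 − 0.46·0.46) = 129.6 / 0.7884 ≈ 164.3836.
Bob gets 240 − 164.3836 ≈ 75.6164.

164.38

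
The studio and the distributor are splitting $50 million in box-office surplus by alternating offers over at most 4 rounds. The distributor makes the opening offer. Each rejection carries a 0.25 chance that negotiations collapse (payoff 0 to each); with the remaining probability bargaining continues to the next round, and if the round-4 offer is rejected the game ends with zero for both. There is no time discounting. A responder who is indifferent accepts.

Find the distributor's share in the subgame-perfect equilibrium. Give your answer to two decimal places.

19.53

By backward induction:
Round 4 (the studio proposes): the distributor will accept anything ≥ 0, so the studio offers 0 and keeps 50.
Round 3 (the distributor proposes): rejecting gives the studio an expected 0.75 × 50 = 37.5, so the distributor offers 37.5, keeping 12.5.
Round 2 (the studio proposes): rejecting gives the distributor an expected 0.75 × 12.5 = 9.375. The studio offers 9.375 and keeps 50 − 9.375 = 40.625.
Round 1 (the distributor proposes): rejecting gives the studio an expected 0.75 × 40.625 = 30.46875; the distributor offers that and keeps 19.53125.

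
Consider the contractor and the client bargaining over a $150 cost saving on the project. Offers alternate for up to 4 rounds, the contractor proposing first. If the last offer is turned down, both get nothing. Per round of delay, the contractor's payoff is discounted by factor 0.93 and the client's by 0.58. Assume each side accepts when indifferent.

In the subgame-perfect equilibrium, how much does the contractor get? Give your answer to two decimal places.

96.98

Work backward from the last round.
Round 4 (the client proposes): rejection yields 0 for the contractor; the client offers 0 and keeps 150.
Round 3 (the contractor proposes): the client can get 150 next round, worth 0.58 × 150 = 87 now. The contractor offers 87 and keeps 150 − 87 = 63.
Round 2 (the client proposes): the contractor can get 63 next round, worth 0.93 × 63 = 58.59 now; the client offers that and keeps 91.41.
Round 1 (the contractor proposes): the client can get 91.41 next round, worth 0.58 × 91.41 = 53.0178 now, so the contractor offers 53.0178, keeping 96.9822.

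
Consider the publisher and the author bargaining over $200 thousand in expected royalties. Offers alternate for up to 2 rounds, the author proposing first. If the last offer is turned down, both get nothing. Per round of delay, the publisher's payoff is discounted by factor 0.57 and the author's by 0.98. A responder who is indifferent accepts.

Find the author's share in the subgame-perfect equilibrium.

86

Work backward from the last round.
Round 2 (the publisher proposes): rejection yields 0 for the author; the publisher offers 0 and keeps 200.
Round 1 (the author proposes): the publisher can get 200 next round, worth 0.57 × 200 = 114 now, so the author offers 114, keeping 86.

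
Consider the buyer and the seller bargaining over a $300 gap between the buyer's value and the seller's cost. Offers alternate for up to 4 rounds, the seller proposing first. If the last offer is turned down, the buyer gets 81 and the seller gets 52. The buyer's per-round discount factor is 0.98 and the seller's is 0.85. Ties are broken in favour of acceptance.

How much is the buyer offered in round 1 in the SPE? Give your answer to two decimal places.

246.55

Work backward from the last round.
Round 4 (the buyer proposes): the seller gets 52 if talks fail, so the buyer offers 52 and keeps 248.
Round 3 (the seller proposes): the buyer can get 248 next round, worth 0.98 × 248 = 243.04 now. The seller offers 243.04 and keeps 300 − 243.04 = 56.96.
Round 2 (the buyer proposes): the seller can get 56.96 next round, worth 0.85 × 56.96 = 48.416 now; the buyer offers that and keeps 251.584.
Round 1 (the seller proposes): the buyer can get 251.584 next round, worth 0.98 × 251.584 = 246.55232 now. The seller offers 246.55232 and keeps 300 − 246.55232 = 53.44768.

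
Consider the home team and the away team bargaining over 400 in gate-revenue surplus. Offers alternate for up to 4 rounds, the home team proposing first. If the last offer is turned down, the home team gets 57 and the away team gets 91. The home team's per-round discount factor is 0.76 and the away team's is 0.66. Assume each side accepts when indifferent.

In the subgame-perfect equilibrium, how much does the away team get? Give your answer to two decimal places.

176.91

Round 4 (the away team proposes): the home team gets 57 if talks fail, so the away team offers 57 and keeps 343.
Round 3 (the home team proposes): the away team can get 343 next round, worth 0.66 × 343 = 226.38 now; the home team offers that and keeps 173.62.
Round 2 (the away team proposes): the home team can get 173.62 next round, worth 0.76 × 173.62 = 131.9512 now, so the away team offers 131.9512, keeping 268.0488.
Round 1 (the home team proposes): the away team can get 268.0488 next round, worth 0.66 × 268.0488 = 176.912208 now, so the home team offers 176.912208, keeping 223.087792.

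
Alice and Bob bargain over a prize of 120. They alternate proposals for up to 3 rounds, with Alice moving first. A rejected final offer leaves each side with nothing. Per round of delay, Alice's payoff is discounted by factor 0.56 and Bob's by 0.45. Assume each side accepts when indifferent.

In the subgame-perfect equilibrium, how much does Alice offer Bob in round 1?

Round 3 (Alice proposes): rejection yields 0 for Bob; Alice offers 0 and keeps 120.
Round 2 (Bob proposes): Alice can get 120 next round, worth 0.56 × 120 = 67.2 now, so Bob offers 67.2, keeping 52.8.
Round 1 (Alice proposes): Bob can get 52.8 next round, worth 0.45 × 52.8 = 23.76 now, so Alice offers 23.76, keeping 96.24.

23.76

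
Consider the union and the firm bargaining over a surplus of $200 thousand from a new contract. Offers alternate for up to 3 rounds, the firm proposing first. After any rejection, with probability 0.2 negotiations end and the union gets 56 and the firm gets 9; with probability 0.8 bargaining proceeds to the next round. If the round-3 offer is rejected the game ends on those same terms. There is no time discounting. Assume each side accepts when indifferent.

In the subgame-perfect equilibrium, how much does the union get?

77.6

Round 3 (the firm proposes): the union gets 56 if talks fail, so the firm offers 56 and keeps 144.
Round 2 (the union proposes): rejecting gives the firm an expected 0.8 × 144 + 0.2 × 9 = 117; the union offers that and keeps 83.
Round 1 (the firm proposes): rejecting gives the union an expected 0.8 × 83 + 0.2 × 56 = 77.6; the firm offers that and keeps 122.4.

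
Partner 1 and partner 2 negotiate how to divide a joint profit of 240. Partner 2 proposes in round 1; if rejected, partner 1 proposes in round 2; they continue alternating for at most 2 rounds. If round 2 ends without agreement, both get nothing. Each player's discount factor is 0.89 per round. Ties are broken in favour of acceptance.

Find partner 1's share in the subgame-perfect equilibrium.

Round 2 (partner 1 proposes): rejection yields 0 for partner 2; partner 1 offers 0 and keeps 240.
Round 1 (partner 2 proposes): partner 1 can get 240 next round, worth 0.89 × 240 = 213.6 now, so partner 2 offers 213.6, keeping 26.4.

213.6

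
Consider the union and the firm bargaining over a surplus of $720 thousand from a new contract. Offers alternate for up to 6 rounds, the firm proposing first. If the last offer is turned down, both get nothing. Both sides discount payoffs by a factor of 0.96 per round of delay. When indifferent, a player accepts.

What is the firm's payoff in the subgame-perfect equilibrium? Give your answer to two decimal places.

Round 6 (the union proposes): rejection yields 0 for the firm; the union offers 0 and keeps 720.
Round 5 (the firm proposes): the union can get 720 next round, worth 0.96 × 720 = 691.2 now; the firm offers that and keeps 28.8.
Round 4 (the union proposes): the firm can get 28.8 next round, worth 0.96 × 28.8 = 27.648 now, so the union offers 27.648, keeping 692.352.
Round 3 (the firm proposes): the union can get 692.352 next round, worth 0.96 × 692.352 = 664.65792 now, so the firm offers 664.65792, keeping 55.34208.
Round 2 (the union proposes): the firm can get 55.34208 next round, worth 0.96 × 55.34208 = 53.1283968 now. The union offers 53.1283968 and keeps 720 − 53.1283968 = 666.8716032.
Round 1 (the firm proposes): the union can get 666.8716032 next round, worth 0.96 × 666.8716032 = 640.196739072 now, so the firm offers 640.196739072, keeping 79.803260928.

79.80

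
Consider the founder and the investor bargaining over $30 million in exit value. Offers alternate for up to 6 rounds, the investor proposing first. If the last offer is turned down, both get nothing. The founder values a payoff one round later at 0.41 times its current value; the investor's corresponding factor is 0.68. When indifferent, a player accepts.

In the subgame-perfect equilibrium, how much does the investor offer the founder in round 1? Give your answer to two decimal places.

Round 6 (the founder proposes): rejection yields 0 for the investor; the founder offers 0 and keeps 30.
Round 5 (the investor proposes): the founder can get 30 next round, worth 0.41 × 30 = 12.3 now. The investor offers 12.3 and keeps 30 − 12.3 = 17.7.
Round 4 (the founder proposes): the investor can get 17.7 next round, worth 0.68 × 17.7 = 12.036 now; the founder offers that and keeps 17.964.
Round 3 (the investor proposes): the founder can get 17.964 next round, worth 0.41 × 17.964 = 7.36524 now. The investor offers 7.36524 and keeps 30 − 7.36524 = 22.63476.
Round 2 (the founder proposes): the investor can get 22.63476 next round, worth 0.68 × 22.63476 = 15.3916368 now. The founder offers 15.3916368 and keeps 30 − 15.3916368 = 14.6083632.
Round 1 (the investor proposes): the founder can get 14.6083632 next round, worth 0.41 × 14.6083632 = 5.989428912 now, so the investor offers 5.989428912, keeping 24.010571088.

5.99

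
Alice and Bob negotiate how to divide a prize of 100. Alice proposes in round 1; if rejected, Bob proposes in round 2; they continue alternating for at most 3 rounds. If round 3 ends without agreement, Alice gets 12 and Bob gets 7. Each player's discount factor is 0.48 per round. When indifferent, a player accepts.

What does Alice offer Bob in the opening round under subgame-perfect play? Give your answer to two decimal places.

Round 3 (Alice proposes): Bob gets 7 if talks fail, so Alice offers 7 and keeps 93.
Round 2 (Bob proposes): Alice can get 93 next round, worth 0.48 × 93 = 44.64 now. Bob offers 44.64 and keeps 100 − 44.64 = 55.36.
Round 1 (Alice proposes): Bob can get 55.36 next round, worth 0.48 × 55.36 = 26.5728 now, so Alice offers 26.5728, keeping 73.4272.

26.57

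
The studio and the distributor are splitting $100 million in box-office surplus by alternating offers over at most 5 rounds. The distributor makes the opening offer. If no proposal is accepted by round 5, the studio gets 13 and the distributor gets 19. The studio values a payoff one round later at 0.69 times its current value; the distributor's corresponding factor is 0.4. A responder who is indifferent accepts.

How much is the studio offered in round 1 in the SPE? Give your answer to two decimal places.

53.82

Round 5 (the distributor proposes): the studio gets 13 if talks fail, so the distributor offers 13 and keeps 87.
Round 4 (the studio proposes): the distributor can get 87 next round, worth 0.4 × 87 = 34.8 now, so the studio offers 34.8, keeping 65.2.
Round 3 (the distributor proposes): the studio can get 65.2 next round, worth 0.69 × 65.2 = 44.988 now. The distributor offers 44.988 and keeps 100 − 44.988 = 55.012.
Round 2 (the studio proposes): the distributor can get 55.012 next round, worth 0.4 × 55.012 = 22.0048 now. The studio offers 22.0048 and keeps 100 − 22.0048 = 77.9952.
Round 1 (the distributor proposes): the studio can get 77.9952 next round, worth 0.69 × 77.9952 = 53.816688 now, so the distributor offers 53.816688, keeping 46.183312.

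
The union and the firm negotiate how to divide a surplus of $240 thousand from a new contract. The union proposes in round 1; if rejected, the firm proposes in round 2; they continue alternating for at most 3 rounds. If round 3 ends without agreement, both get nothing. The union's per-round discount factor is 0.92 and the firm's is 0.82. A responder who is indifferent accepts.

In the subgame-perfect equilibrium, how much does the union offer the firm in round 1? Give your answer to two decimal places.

15.74

Work backward from the last round.
Round 3 (the union proposes): the firm will accept anything ≥ 0, so the union offers 0 and keeps 240.
Round 2 (the firm proposes): the union can get 240 next round, worth 0.92 × 240 = 220.8 now. The firm offers 220.8 and keeps 240 − 220.8 = 19.2.
Round 1 (the union proposes): the firm can get 19.2 next round, worth 0.82 × 19.2 = 15.744 now, so the union offers 15.744, keeping 224.256.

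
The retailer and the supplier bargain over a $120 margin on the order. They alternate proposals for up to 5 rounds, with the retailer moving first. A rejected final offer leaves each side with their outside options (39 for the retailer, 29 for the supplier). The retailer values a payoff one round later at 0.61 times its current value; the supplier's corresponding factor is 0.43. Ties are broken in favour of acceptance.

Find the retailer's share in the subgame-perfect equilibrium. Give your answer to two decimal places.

Solve by backward induction from round 5.
Round 5 (the retailer proposes): the supplier gets 29 if talks fail, so the retailer offers 29 and keeps 91.
Round 4 (the supplier proposes): the retailer can get 91 next round, worth 0.61 × 91 = 55.51 now; the supplier offers that and keeps 64.49.
Round 3 (the retailer proposes): the supplier can get 64.49 next round, worth 0.43 × 64.49 = 27.7307 now; the retailer offers that and keeps 92.2693.
Round 2 (the supplier proposes): the retailer can get 92.2693 next round, worth 0.61 × 92.2693 = 56.284273 now; the supplier offers that and keeps 63.715727.
Round 1 (the retailer proposes): the supplier can get 63.715727 next round, worth 0.43 × 63.715727 = 27.39776261 now; the retailer offers that and keeps 92.60223739.

92.60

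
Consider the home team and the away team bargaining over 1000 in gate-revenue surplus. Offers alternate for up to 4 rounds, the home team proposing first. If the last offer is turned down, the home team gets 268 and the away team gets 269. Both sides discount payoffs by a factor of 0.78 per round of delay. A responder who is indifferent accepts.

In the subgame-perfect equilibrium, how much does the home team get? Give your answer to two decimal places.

Round 4 (the away team proposes): the home team gets 268 if talks fail, so the away team offers 268 and keeps 732.
Round 3 (the home team proposes): the away team can get 732 next round, worth 0.78 × 732 = 570.96 now; the home team offers that and keeps 429.04.
Round 2 (the away team proposes): the home team can get 429.04 next round, worth 0.78 × 429.04 = 334.6512 now; the away team offers that and keeps 665.3488.
Round 1 (the home team proposes): the away team can get 665.3488 next round, worth 0.78 × 665.3488 = 518.972064 now. The home team offers 518.972064 and keeps 1000 − 518.972064 = 481.027936.

481.03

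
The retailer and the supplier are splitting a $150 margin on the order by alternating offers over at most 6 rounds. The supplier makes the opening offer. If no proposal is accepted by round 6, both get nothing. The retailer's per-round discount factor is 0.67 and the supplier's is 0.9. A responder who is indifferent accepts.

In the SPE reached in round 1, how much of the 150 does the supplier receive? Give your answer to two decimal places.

Solve by backward induction from round 6.
Round 6 (the retailer proposes): rejection yields 0 for the supplier; the retailer offers 0 and keeps 150.
Round 5 (the supplier proposes): the retailer can get 150 next round, worth 0.67 × 150 = 100.5 now, so the supplier offers 100.5, keeping 49.5.
Round 4 (the retailer proposes): the supplier can get 49.5 next round, worth 0.9 × 49.5 = 44.55 now; the retailer offers that and keeps 105.45.
Round 3 (the supplier proposes): the retailer can get 105.45 next round, worth 0.67 × 105.45 = 70.6515 now, so the supplier offers 70.6515, keeping 79.3485.
Round 2 (the retailer proposes): the supplier can get 79.3485 next round, worth 0.9 × 79.3485 = 71.41365 now, so the retailer offers 71.41365, keeping 78.58635.
Round 1 (the supplier proposes): the retailer can get 78.58635 next round, worth 0.67 × 78.58635 = 52.6528545 now. The supplier offers 52.6528545 and keeps 150 − 52.6528545 = 97.3471455.

97.35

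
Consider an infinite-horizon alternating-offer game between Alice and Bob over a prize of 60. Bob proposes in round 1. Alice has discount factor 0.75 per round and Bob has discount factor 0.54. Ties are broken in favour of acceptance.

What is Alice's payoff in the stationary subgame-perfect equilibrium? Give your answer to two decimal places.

34.79

When Bob proposes, Alice accepts any offer worth at least 0.75 times what Alice would get by proposing next round; and vice versa.
This gives x = 60 − 0.75y and y = 60 − 0.54x, where x and y are each side's share when it proposes.
Hence (1 − 0.75·0.54)x = 60(1 − 0.75), i.e. 0.595·x = 15.
x ≈ 25.2101; Alice's share is 60 − x ≈ 34.7899.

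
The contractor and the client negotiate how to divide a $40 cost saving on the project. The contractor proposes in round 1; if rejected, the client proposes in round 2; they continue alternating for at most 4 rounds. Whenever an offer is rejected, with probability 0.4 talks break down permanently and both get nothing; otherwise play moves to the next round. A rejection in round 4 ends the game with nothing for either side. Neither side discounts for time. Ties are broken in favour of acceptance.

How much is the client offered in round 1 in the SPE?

Round 4 (the client proposes): the contractor will accept anything ≥ 0, so the client offers 0 and keeps 40.
Round 3 (the contractor proposes): rejecting gives the client an expected 0.6 × 40 = 24, so the contractor offers 24, keeping 16.
Round 2 (the client proposes): rejecting gives the contractor an expected 0.6 × 16 = 9.6, so the client offers 9.6, keeping 30.4.
Round 1 (the contractor proposes): rejecting gives the client an expected 0.6 × 30.4 = 18.24; the contractor offers that and keeps 21.76.

18.24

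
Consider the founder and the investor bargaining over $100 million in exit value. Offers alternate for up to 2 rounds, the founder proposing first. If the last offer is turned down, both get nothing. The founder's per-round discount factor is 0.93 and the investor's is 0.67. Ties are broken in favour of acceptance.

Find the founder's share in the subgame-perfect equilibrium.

33

Work backward from the last round.
Round 2 (the investor proposes): rejection yields 0 for the founder; the investor offers 0 and keeps 100.
Round 1 (the founder proposes): the investor can get 100 next round, worth 0.67 × 100 = 67 now. The founder offers 67 and keeps 100 − 67 = 33.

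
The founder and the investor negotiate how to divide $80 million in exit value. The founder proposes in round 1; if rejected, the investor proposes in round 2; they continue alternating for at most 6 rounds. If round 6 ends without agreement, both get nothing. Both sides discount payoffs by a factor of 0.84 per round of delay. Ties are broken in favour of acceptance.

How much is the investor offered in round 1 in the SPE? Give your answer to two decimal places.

51.80

Work backward from the last round.
Round 6 (the investor proposes): rejection yields 0 for the founder; the investor offers 0 and keeps 80.
Round 5 (the founder proposes): the investor can get 80 next round, worth 0.84 × 80 = 67.2 now. The founder offers 67.2 and keeps 80 − 67.2 = 12.8.
Round 4 (the investor proposes): the founder can get 12.8 next round, worth 0.84 × 12.8 = 10.752 now, so the investor offers 10.752, keeping 69.248.
Round 3 (the founder proposes): the investor can get 69.248 next round, worth 0.84 × 69.248 = 58.16832 now, so the founder offers 58.16832, keeping 21.83168.
Round 2 (the investor proposes): the founder can get 21.83168 next round, worth 0.84 × 21.83168 = 18.3386112 now. The investor offers 18.3386112 and keeps 80 − 18.3386112 = 61.6613888.
Round 1 (the founder proposes): the investor can get 61.6613888 next round, worth 0.84 × 61.6613888 = 51.795566592 now. The founder offers 51.795566592 and keeps 80 − 51.795566592 = 28.204433408.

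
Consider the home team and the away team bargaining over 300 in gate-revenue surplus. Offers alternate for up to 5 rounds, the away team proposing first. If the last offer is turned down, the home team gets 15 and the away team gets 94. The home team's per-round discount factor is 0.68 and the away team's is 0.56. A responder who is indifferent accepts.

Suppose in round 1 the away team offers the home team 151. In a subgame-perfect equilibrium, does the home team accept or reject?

Round 5 (the away team proposes): the home team gets 15 if talks fail, so the away team offers 15 and keeps 285.
Round 4 (the home team proposes): the away team can get 285 next round, worth 0.56 × 285 = 159.6 now; the home team offers that and keeps 140.4.
Round 3 (the away team proposes): the home team can get 140.4 next round, worth 0.68 × 140.4 = 95.472 now. The away team offers 95.472 and keeps 300 − 95.472 = 204.528.
Round 2 (the home team proposes): the away team can get 204.528 next round, worth 0.56 × 204.528 = 114.53568 now. The home team offers 114.53568 and keeps 300 − 114.53568 = 185.46432.
So by rejecting in round 1, the home team gets 185.46432 next round, worth 0.68 × 185.46432 = 126.1157376 now.
Offer 151 ≥ 126.1157376, so the home team accepts.

Accept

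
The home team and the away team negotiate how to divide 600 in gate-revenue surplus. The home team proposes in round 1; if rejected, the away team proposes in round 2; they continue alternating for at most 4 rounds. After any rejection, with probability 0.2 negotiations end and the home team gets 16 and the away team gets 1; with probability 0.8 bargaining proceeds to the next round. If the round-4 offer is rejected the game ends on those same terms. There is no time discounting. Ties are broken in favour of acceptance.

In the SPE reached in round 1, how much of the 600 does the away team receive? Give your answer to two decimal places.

Round 4 (the away team proposes): the home team gets 16 if talks fail, so the away team offers 16 and keeps 584.
Round 3 (the home team proposes): rejecting gives the away team an expected 0.8 × 584 + 0.2 × 1 = 467.4; the home team offers that and keeps 132.6.
Round 2 (the away team proposes): rejecting gives the home team an expected 0.8 × 132.6 + 0.2 × 16 = 109.28; the away team offers that and keeps 490.72.
Round 1 (the home team proposes): rejecting gives the away team an expected 0.8 × 490.72 + 0.2 × 1 = 392.776. The home team offers 392.776 and keeps 600 − 392.776 = 207.224.

392.78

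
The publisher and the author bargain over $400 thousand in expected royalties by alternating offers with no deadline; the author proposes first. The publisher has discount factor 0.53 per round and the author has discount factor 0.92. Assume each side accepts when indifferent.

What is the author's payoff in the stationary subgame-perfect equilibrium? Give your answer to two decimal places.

366.90

In a stationary SPE each proposer offers the other exactly their discounted continuation value.
If the author keeps x when proposing and the publisher keeps y when proposing, then x = 400 − 0.53y and y = 400 − 0.92x.
Solving: x = 400(1 − 0.53) / (1 − 0.92·0.53) = 188 / 0.5124 ≈ 366.9009.
The publisher gets 400 − 366.9009 ≈ 33.0991.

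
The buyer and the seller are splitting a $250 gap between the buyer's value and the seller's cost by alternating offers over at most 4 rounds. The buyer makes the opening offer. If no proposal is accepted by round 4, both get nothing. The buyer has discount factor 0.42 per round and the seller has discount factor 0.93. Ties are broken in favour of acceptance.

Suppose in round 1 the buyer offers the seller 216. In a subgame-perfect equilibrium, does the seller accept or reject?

Reject

Round 4 (the seller proposes): rejection yields 0 for the buyer; the seller offers 0 and keeps 250.
Round 3 (the buyer proposes): the seller can get 250 next round, worth 0.93 × 250 = 232.5 now, so the buyer offers 232.5, keeping 17.5.
Round 2 (the seller proposes): the buyer can get 17.5 next round, worth 0.42 × 17.5 = 7.35 now, so the seller offers 7.35, keeping 242.65.
So by rejecting in round 1, the seller gets 242.65 next round, worth 0.93 × 242.65 = 225.6645 now.
Offer 216 < 225.6645, so the seller rejects.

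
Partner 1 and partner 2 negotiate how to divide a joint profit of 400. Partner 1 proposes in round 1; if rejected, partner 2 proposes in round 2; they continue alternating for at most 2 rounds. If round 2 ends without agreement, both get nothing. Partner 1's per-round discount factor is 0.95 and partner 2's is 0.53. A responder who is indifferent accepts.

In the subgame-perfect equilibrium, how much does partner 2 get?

212

By backward induction:
Round 2 (partner 2 proposes): rejection yields 0 for partner 1; partner 2 offers 0 and keeps 400.
Round 1 (partner 1 proposes): partner 2 can get 400 next round, worth 0.53 × 400 = 212 now, so partner 1 offers 212, keeping 188.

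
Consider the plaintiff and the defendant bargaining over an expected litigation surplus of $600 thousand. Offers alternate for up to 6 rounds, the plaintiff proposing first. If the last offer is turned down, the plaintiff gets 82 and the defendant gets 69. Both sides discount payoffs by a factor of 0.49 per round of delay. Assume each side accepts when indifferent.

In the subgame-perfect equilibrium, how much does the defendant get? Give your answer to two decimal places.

200.57

Round 6 (the defendant proposes): the plaintiff gets 82 if talks fail, so the defendant offers 82 and keeps 518.
Round 5 (the plaintiff proposes): the defendant can get 518 next round, worth 0.49 × 518 = 253.82 now. The plaintiff offers 253.82 and keeps 600 − 253.82 = 346.18.
Round 4 (the defendant proposes): the plaintiff can get 346.18 next round, worth 0.49 × 346.18 = 169.6282 now. The defendant offers 169.6282 and keeps 600 − 169.6282 = 430.3718.
Round 3 (the plaintiff proposes): the defendant can get 430.3718 next round, worth 0.49 × 430.3718 = 210.882182 now, so the plaintiff offers 210.882182, keeping 389.117818.
Round 2 (the defendant proposes): the plaintiff can get 389.117818 next round, worth 0.49 × 389.117818 = 190.66773082 now. The defendant offers 190.66773082 and keeps 600 − 190.66773082 = 409.33226918.
Round 1 (the plaintiff proposes): the defendant can get 409.33226918 next round, worth 0.49 × 409.33226918 = 200.5728118982 now. The plaintiff offers 200.5728118982 and keeps 600 − 200.5728118982 = 399.4271881018.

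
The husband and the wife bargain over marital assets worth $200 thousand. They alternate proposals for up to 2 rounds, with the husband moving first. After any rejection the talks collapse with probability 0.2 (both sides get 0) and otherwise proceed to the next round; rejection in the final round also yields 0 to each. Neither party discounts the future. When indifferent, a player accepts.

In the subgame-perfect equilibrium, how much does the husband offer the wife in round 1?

160

By backward induction:
Round 2 (the wife proposes): the husband will accept anything ≥ 0, so the wife offers 0 and keeps 200.
Round 1 (the husband proposes): rejecting gives the wife an expected 0.8 × 200 = 160, so the husband offers 160, keeping 40.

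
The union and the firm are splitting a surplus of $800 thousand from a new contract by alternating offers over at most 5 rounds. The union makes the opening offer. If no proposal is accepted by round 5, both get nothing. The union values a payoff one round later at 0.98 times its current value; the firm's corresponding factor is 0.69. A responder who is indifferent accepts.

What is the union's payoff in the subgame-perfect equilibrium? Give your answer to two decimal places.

781.49

Round 5 (the union proposes): rejection yields 0 for the firm; the union offers 0 and keeps 800.
Round 4 (the firm proposes): the union can get 800 next round, worth 0.98 × 800 = 784 now, so the firm offers 784, keeping 16.
Round 3 (the union proposes): the firm can get 16 next round, worth 0.69 × 16 = 11.04 now. The union offers 11.04 and keeps 800 − 11.04 = 788.96.
Round 2 (the firm proposes): the union can get 788.96 next round, worth 0.98 × 788.96 = 773.1808 now, so the firm offers 773.1808, keeping 26.8192.
Round 1 (the union proposes): the firm can get 26.8192 next round, worth 0.69 × 26.8192 = 18.505248 now, so the union offers 18.505248, keeping 781.494752.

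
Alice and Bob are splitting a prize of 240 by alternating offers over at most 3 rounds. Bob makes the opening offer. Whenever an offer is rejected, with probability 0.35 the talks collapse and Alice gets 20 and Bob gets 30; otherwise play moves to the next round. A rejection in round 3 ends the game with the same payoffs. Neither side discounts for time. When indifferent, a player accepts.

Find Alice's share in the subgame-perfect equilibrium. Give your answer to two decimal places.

Round 3 (Bob proposes): Alice gets 20 if talks fail, so Bob offers 20 and keeps 220.
Round 2 (Alice proposes): rejecting gives Bob an expected 0.65 × 220 + 0.35 × 30 = 153.5. Alice offers 153.5 and keeps 240 − 153.5 = 86.5.
Round 1 (Bob proposes): rejecting gives Alice an expected 0.65 × 86.5 + 0.35 × 20 = 63.225, so Bob offers 63.225, keeping 176.775.

63.23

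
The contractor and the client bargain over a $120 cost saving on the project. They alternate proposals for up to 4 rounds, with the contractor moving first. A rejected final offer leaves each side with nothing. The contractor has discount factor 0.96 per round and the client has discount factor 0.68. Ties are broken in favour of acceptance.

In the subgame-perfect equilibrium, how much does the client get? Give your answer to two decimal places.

Round 4 (the client proposes): rejection yields 0 for the contractor; the client offers 0 and keeps 120.
Round 3 (the contractor proposes): the client can get 120 next round, worth 0.68 × 120 = 81.6 now; the contractor offers that and keeps 38.4.
Round 2 (the client proposes): the contractor can get 38.4 next round, worth 0.96 × 38.4 = 36.864 now; the client offers that and keeps 83.136.
Round 1 (the contractor proposes): the client can get 83.136 next round, worth 0.68 × 83.136 = 56.53248 now; the contractor offers that and keeps 63.46752.

56.53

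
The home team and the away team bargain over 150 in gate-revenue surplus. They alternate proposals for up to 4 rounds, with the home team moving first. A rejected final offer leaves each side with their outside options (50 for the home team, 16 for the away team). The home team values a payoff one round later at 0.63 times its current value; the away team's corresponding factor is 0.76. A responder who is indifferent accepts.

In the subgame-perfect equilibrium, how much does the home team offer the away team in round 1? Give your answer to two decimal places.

Round 4 (the away team proposes): the home team gets 50 if talks fail, so the away team offers 50 and keeps 100.
Round 3 (the home team proposes): the away team can get 100 next round, worth 0.76 × 100 = 76 now; the home team offers that and keeps 74.
Round 2 (the away team proposes): the home team can get 74 next round, worth 0.63 × 74 = 46.62 now; the away team offers that and keeps 103.38.
Round 1 (the home team proposes): the away team can get 103.38 next round, worth 0.76 × 103.38 = 78.5688 now, so the home team offers 78.5688, keeping 71.4312.

78.57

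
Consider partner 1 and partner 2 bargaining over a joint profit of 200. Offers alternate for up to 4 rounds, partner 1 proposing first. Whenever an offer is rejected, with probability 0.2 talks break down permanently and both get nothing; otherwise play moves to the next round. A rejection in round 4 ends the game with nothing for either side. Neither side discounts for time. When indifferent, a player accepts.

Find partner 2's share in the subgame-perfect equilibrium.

134.4

Round 4 (partner 2 proposes): partner 1 will accept anything ≥ 0, so partner 2 offers 0 and keeps 200.
Round 3 (partner 1 proposes): rejecting gives partner 2 an expected 0.8 × 200 = 160; partner 1 offers that and keeps 40.
Round 2 (partner 2 proposes): rejecting gives partner 1 an expected 0.8 × 40 = 32. Partner 2 offers 32 and keeps 200 − 32 = 168.
Round 1 (partner 1 proposes): rejecting gives partner 2 an expected 0.8 × 168 = 134.4; partner 1 offers that and keeps 65.6.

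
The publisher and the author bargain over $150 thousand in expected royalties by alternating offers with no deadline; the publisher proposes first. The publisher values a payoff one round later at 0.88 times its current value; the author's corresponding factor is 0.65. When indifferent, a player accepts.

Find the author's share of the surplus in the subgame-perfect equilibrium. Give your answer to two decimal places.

27.34

In a stationary SPE each proposer offers the other exactly their discounted continuation value.
If the publisher keeps x when proposing and the author keeps y when proposing, then x = 150 − 0.65y and y = 150 − 0.88x.
Solving: x = 150(1 − 0.65) / (1 − 0.88·0.65) = 52.5 / 0.428 ≈ 122.6636.
The author gets 150 − 122.6636 ≈ 27.3364.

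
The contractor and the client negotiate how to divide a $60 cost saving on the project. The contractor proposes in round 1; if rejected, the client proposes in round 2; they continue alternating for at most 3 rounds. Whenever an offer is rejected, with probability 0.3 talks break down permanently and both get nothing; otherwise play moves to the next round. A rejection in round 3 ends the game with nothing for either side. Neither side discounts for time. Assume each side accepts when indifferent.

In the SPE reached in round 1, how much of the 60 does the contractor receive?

47.4

Round 3 (the contractor proposes): the client will accept anything ≥ 0, so the contractor offers 0 and keeps 60.
Round 2 (the client proposes): rejecting gives the contractor an expected 0.7 × 60 = 42, so the client offers 42, keeping 18.
Round 1 (the contractor proposes): rejecting gives the client an expected 0.7 × 18 = 12.6. The contractor offers 12.6 and keeps 60 − 12.6 = 47.4.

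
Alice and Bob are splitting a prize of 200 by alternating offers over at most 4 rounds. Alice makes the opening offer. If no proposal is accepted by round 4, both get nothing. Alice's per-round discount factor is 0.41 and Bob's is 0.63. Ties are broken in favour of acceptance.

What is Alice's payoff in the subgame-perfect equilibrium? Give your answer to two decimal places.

Round 4 (Bob proposes): Alice will accept anything ≥ 0, so Bob offers 0 and keeps 200.
Round 3 (Alice proposes): Bob can get 200 next round, worth 0.63 × 200 = 126 now. Alice offers 126 and keeps 200 − 126 = 74.
Round 2 (Bob proposes): Alice can get 74 next round, worth 0.41 × 74 = 30.34 now. Bob offers 30.34 and keeps 200 − 30.34 = 169.66.
Round 1 (Alice proposes): Bob can get 169.66 next round, worth 0.63 × 169.66 = 106.8858 now. Alice offers 106.8858 and keeps 200 − 106.8858 = 93.1142.

93.11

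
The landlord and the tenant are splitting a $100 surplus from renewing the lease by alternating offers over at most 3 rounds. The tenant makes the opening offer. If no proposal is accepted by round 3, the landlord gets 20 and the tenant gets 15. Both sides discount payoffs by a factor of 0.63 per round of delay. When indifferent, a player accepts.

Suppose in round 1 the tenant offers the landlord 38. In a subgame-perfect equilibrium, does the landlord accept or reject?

Round 3 (the tenant proposes): the landlord gets 20 if talks fail, so the tenant offers 20 and keeps 80.
Round 2 (the landlord proposes): the tenant can get 80 next round, worth 0.63 × 80 = 50.4 now; the landlord offers that and keeps 49.6.
So by rejecting in round 1, the landlord gets 49.6 next round, worth 0.63 × 49.6 = 31.248 now.
Offer 38 ≥ 31.248, so the landlord accepts.

Accept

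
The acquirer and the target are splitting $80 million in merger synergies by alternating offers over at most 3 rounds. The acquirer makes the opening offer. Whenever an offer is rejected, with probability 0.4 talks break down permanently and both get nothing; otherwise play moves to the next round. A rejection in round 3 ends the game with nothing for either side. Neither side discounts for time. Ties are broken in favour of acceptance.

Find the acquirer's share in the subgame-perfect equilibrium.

By backward induction:
Round 3 (the acquirer proposes): rejection yields 0 for the target; the acquirer offers 0 and keeps 80.
Round 2 (the target proposes): rejecting gives the acquirer an expected 0.6 × 80 = 48, so the target offers 48, keeping 32.
Round 1 (the acquirer proposes): rejecting gives the target an expected 0.6 × 32 = 19.2. The acquirer offers 19.2 and keeps 80 − 19.2 = 60.8.

60.8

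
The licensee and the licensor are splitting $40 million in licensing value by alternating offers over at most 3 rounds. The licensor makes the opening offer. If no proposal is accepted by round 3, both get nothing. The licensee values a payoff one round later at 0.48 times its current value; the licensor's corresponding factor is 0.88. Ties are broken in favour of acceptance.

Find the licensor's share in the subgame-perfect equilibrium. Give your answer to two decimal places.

37.70

Round 3 (the licensor proposes): rejection yields 0 for the licensee; the licensor offers 0 and keeps 40.
Round 2 (the licensee proposes): the licensor can get 40 next round, worth 0.88 × 40 = 35.2 now; the licensee offers that and keeps 4.8.
Round 1 (the licensor proposes): the licensee can get 4.8 next round, worth 0.48 × 4.8 = 2.304 now, so the licensor offers 2.304, keeping 37.696.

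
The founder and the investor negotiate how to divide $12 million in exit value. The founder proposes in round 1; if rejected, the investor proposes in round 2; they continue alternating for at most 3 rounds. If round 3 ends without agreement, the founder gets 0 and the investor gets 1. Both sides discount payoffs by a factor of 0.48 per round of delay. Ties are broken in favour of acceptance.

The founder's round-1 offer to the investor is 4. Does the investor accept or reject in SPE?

Accept

Round 3 (the founder proposes): the investor gets 1 if talks fail, so the founder offers 1 and keeps 11.
Round 2 (the investor proposes): the founder can get 11 next round, worth 0.48 × 11 = 5.28 now. The investor offers 5.28 and keeps 12 − 5.28 = 6.72.
So by rejecting in round 1, the investor gets 6.72 next round, worth 0.48 × 6.72 = 3.2256 now.
Offer 4 ≥ 3.2256, so the investor accepts.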